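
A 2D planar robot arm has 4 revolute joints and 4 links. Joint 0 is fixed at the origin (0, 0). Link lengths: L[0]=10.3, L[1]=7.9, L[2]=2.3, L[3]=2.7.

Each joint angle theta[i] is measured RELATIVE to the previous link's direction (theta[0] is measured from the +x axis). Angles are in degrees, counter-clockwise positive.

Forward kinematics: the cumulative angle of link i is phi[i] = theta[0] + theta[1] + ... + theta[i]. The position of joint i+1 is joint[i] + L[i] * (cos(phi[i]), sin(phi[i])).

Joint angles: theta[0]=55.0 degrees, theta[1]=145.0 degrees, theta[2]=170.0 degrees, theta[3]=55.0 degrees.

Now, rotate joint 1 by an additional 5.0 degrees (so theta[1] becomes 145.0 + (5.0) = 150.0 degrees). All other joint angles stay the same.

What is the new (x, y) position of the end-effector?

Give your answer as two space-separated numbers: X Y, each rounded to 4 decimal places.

joint[0] = (0.0000, 0.0000)  (base)
link 0: phi[0] = 55 = 55 deg
  cos(55 deg) = 0.5736, sin(55 deg) = 0.8192
  joint[1] = (0.0000, 0.0000) + 10.3 * (0.5736, 0.8192) = (0.0000 + 5.9078, 0.0000 + 8.4373) = (5.9078, 8.4373)
link 1: phi[1] = 55 + 150 = 205 deg
  cos(205 deg) = -0.9063, sin(205 deg) = -0.4226
  joint[2] = (5.9078, 8.4373) + 7.9 * (-0.9063, -0.4226) = (5.9078 + -7.1598, 8.4373 + -3.3387) = (-1.2520, 5.0986)
link 2: phi[2] = 55 + 150 + 170 = 375 deg
  cos(375 deg) = 0.9659, sin(375 deg) = 0.2588
  joint[3] = (-1.2520, 5.0986) + 2.3 * (0.9659, 0.2588) = (-1.2520 + 2.2216, 5.0986 + 0.5953) = (0.9696, 5.6939)
link 3: phi[3] = 55 + 150 + 170 + 55 = 430 deg
  cos(430 deg) = 0.3420, sin(430 deg) = 0.9397
  joint[4] = (0.9696, 5.6939) + 2.7 * (0.3420, 0.9397) = (0.9696 + 0.9235, 5.6939 + 2.5372) = (1.8931, 8.2310)
End effector: (1.8931, 8.2310)

Answer: 1.8931 8.2310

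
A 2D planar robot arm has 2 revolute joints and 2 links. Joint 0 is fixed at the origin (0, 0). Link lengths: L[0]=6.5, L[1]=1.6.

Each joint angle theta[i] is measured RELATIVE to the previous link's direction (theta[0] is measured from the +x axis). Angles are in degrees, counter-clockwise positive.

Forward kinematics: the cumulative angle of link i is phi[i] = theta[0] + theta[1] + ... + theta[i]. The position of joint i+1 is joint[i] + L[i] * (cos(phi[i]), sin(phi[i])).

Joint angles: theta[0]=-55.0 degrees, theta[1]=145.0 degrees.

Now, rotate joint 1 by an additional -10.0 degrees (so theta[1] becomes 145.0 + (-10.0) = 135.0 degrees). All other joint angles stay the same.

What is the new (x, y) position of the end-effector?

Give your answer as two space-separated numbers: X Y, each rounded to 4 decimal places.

joint[0] = (0.0000, 0.0000)  (base)
link 0: phi[0] = -55 = -55 deg
  cos(-55 deg) = 0.5736, sin(-55 deg) = -0.8192
  joint[1] = (0.0000, 0.0000) + 6.5 * (0.5736, -0.8192) = (0.0000 + 3.7282, 0.0000 + -5.3245) = (3.7282, -5.3245)
link 1: phi[1] = -55 + 135 = 80 deg
  cos(80 deg) = 0.1736, sin(80 deg) = 0.9848
  joint[2] = (3.7282, -5.3245) + 1.6 * (0.1736, 0.9848) = (3.7282 + 0.2778, -5.3245 + 1.5757) = (4.0061, -3.7488)
End effector: (4.0061, -3.7488)

Answer: 4.0061 -3.7488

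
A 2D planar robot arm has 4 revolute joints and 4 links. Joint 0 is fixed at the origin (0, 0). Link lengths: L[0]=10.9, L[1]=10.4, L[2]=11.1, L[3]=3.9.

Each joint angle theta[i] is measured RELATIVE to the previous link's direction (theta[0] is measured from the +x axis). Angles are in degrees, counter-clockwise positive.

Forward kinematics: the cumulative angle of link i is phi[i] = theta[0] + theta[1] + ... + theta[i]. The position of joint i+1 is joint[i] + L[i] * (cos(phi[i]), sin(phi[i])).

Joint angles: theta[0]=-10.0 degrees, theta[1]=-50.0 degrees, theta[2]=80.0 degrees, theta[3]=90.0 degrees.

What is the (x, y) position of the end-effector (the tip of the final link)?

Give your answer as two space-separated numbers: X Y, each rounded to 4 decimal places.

Answer: 25.0311 -3.4382

Derivation:
joint[0] = (0.0000, 0.0000)  (base)
link 0: phi[0] = -10 = -10 deg
  cos(-10 deg) = 0.9848, sin(-10 deg) = -0.1736
  joint[1] = (0.0000, 0.0000) + 10.9 * (0.9848, -0.1736) = (0.0000 + 10.7344, 0.0000 + -1.8928) = (10.7344, -1.8928)
link 1: phi[1] = -10 + -50 = -60 deg
  cos(-60 deg) = 0.5000, sin(-60 deg) = -0.8660
  joint[2] = (10.7344, -1.8928) + 10.4 * (0.5000, -0.8660) = (10.7344 + 5.2000, -1.8928 + -9.0067) = (15.9344, -10.8994)
link 2: phi[2] = -10 + -50 + 80 = 20 deg
  cos(20 deg) = 0.9397, sin(20 deg) = 0.3420
  joint[3] = (15.9344, -10.8994) + 11.1 * (0.9397, 0.3420) = (15.9344 + 10.4306, -10.8994 + 3.7964) = (26.3650, -7.1030)
link 3: phi[3] = -10 + -50 + 80 + 90 = 110 deg
  cos(110 deg) = -0.3420, sin(110 deg) = 0.9397
  joint[4] = (26.3650, -7.1030) + 3.9 * (-0.3420, 0.9397) = (26.3650 + -1.3339, -7.1030 + 3.6648) = (25.0311, -3.4382)
End effector: (25.0311, -3.4382)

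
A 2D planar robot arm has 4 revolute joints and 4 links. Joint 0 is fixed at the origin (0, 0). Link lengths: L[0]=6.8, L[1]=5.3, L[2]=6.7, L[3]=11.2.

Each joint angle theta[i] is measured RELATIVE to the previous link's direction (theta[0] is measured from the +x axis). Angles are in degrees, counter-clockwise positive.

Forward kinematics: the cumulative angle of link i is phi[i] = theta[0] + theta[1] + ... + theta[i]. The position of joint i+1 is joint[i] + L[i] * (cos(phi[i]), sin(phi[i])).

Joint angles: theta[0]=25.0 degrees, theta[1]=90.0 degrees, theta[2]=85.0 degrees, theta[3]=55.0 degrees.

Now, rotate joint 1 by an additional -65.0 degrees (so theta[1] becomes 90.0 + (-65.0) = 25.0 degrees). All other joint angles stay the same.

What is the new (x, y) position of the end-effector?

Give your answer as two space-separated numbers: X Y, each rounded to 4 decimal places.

joint[0] = (0.0000, 0.0000)  (base)
link 0: phi[0] = 25 = 25 deg
  cos(25 deg) = 0.9063, sin(25 deg) = 0.4226
  joint[1] = (0.0000, 0.0000) + 6.8 * (0.9063, 0.4226) = (0.0000 + 6.1629, 0.0000 + 2.8738) = (6.1629, 2.8738)
link 1: phi[1] = 25 + 25 = 50 deg
  cos(50 deg) = 0.6428, sin(50 deg) = 0.7660
  joint[2] = (6.1629, 2.8738) + 5.3 * (0.6428, 0.7660) = (6.1629 + 3.4068, 2.8738 + 4.0600) = (9.5697, 6.9338)
link 2: phi[2] = 25 + 25 + 85 = 135 deg
  cos(135 deg) = -0.7071, sin(135 deg) = 0.7071
  joint[3] = (9.5697, 6.9338) + 6.7 * (-0.7071, 0.7071) = (9.5697 + -4.7376, 6.9338 + 4.7376) = (4.8321, 11.6715)
link 3: phi[3] = 25 + 25 + 85 + 55 = 190 deg
  cos(190 deg) = -0.9848, sin(190 deg) = -0.1736
  joint[4] = (4.8321, 11.6715) + 11.2 * (-0.9848, -0.1736) = (4.8321 + -11.0298, 11.6715 + -1.9449) = (-6.1978, 9.7266)
End effector: (-6.1978, 9.7266)

Answer: -6.1978 9.7266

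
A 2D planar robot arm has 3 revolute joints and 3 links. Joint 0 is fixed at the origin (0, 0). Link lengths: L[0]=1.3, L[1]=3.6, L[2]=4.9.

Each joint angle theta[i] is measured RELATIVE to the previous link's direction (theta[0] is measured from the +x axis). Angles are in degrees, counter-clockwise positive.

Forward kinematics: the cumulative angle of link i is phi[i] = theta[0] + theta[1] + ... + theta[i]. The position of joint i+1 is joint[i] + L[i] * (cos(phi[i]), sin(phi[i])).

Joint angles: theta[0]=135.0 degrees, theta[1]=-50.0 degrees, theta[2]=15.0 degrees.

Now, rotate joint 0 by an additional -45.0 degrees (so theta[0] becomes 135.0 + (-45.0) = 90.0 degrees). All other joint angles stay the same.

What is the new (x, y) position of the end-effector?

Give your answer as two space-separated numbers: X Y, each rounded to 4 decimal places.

joint[0] = (0.0000, 0.0000)  (base)
link 0: phi[0] = 90 = 90 deg
  cos(90 deg) = 0.0000, sin(90 deg) = 1.0000
  joint[1] = (0.0000, 0.0000) + 1.3 * (0.0000, 1.0000) = (0.0000 + 0.0000, 0.0000 + 1.3000) = (0.0000, 1.3000)
link 1: phi[1] = 90 + -50 = 40 deg
  cos(40 deg) = 0.7660, sin(40 deg) = 0.6428
  joint[2] = (0.0000, 1.3000) + 3.6 * (0.7660, 0.6428) = (0.0000 + 2.7578, 1.3000 + 2.3140) = (2.7578, 3.6140)
link 2: phi[2] = 90 + -50 + 15 = 55 deg
  cos(55 deg) = 0.5736, sin(55 deg) = 0.8192
  joint[3] = (2.7578, 3.6140) + 4.9 * (0.5736, 0.8192) = (2.7578 + 2.8105, 3.6140 + 4.0138) = (5.5683, 7.6279)
End effector: (5.5683, 7.6279)

Answer: 5.5683 7.6279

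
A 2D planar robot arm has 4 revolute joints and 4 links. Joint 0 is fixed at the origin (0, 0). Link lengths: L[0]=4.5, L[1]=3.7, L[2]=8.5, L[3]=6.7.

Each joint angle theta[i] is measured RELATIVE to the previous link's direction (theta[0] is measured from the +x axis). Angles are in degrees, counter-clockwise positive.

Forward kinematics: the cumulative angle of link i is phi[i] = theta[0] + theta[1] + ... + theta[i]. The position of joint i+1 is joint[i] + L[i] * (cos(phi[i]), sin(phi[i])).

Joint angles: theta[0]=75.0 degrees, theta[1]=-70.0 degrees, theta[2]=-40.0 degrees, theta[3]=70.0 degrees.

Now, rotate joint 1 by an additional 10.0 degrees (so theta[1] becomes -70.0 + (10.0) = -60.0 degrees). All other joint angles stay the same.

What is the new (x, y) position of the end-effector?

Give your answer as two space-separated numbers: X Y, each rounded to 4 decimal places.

joint[0] = (0.0000, 0.0000)  (base)
link 0: phi[0] = 75 = 75 deg
  cos(75 deg) = 0.2588, sin(75 deg) = 0.9659
  joint[1] = (0.0000, 0.0000) + 4.5 * (0.2588, 0.9659) = (0.0000 + 1.1647, 0.0000 + 4.3467) = (1.1647, 4.3467)
link 1: phi[1] = 75 + -60 = 15 deg
  cos(15 deg) = 0.9659, sin(15 deg) = 0.2588
  joint[2] = (1.1647, 4.3467) + 3.7 * (0.9659, 0.2588) = (1.1647 + 3.5739, 4.3467 + 0.9576) = (4.7386, 5.3043)
link 2: phi[2] = 75 + -60 + -40 = -25 deg
  cos(-25 deg) = 0.9063, sin(-25 deg) = -0.4226
  joint[3] = (4.7386, 5.3043) + 8.5 * (0.9063, -0.4226) = (4.7386 + 7.7036, 5.3043 + -3.5923) = (12.4422, 1.7120)
link 3: phi[3] = 75 + -60 + -40 + 70 = 45 deg
  cos(45 deg) = 0.7071, sin(45 deg) = 0.7071
  joint[4] = (12.4422, 1.7120) + 6.7 * (0.7071, 0.7071) = (12.4422 + 4.7376, 1.7120 + 4.7376) = (17.1798, 6.4497)
End effector: (17.1798, 6.4497)

Answer: 17.1798 6.4497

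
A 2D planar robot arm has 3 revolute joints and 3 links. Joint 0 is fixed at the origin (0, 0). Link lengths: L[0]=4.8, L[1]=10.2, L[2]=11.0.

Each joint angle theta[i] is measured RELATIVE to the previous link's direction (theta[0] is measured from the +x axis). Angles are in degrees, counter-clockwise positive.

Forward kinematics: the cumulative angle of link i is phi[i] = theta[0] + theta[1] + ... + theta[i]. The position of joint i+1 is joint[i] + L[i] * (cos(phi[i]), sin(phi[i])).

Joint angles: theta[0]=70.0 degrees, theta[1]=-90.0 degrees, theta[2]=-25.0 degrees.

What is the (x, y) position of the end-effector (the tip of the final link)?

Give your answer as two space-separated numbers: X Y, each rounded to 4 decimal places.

Answer: 19.0047 -6.7563

Derivation:
joint[0] = (0.0000, 0.0000)  (base)
link 0: phi[0] = 70 = 70 deg
  cos(70 deg) = 0.3420, sin(70 deg) = 0.9397
  joint[1] = (0.0000, 0.0000) + 4.8 * (0.3420, 0.9397) = (0.0000 + 1.6417, 0.0000 + 4.5105) = (1.6417, 4.5105)
link 1: phi[1] = 70 + -90 = -20 deg
  cos(-20 deg) = 0.9397, sin(-20 deg) = -0.3420
  joint[2] = (1.6417, 4.5105) + 10.2 * (0.9397, -0.3420) = (1.6417 + 9.5849, 4.5105 + -3.4886) = (11.2266, 1.0219)
link 2: phi[2] = 70 + -90 + -25 = -45 deg
  cos(-45 deg) = 0.7071, sin(-45 deg) = -0.7071
  joint[3] = (11.2266, 1.0219) + 11 * (0.7071, -0.7071) = (11.2266 + 7.7782, 1.0219 + -7.7782) = (19.0047, -6.7563)
End effector: (19.0047, -6.7563)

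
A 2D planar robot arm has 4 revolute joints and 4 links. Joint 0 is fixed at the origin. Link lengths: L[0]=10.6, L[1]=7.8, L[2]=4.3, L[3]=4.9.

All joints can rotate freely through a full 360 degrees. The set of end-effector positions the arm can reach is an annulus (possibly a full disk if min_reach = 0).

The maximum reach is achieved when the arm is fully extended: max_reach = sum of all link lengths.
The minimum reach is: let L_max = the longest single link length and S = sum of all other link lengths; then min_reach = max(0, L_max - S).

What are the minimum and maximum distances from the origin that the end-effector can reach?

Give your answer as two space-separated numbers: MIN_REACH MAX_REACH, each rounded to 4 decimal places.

Link lengths: [10.6, 7.8, 4.3, 4.9]
max_reach = 10.6 + 7.8 + 4.3 + 4.9 = 27.6
L_max = max([10.6, 7.8, 4.3, 4.9]) = 10.6
S (sum of others) = 27.6 - 10.6 = 17
min_reach = max(0, 10.6 - 17) = max(0, -6.4) = 0

Answer: 0.0000 27.6000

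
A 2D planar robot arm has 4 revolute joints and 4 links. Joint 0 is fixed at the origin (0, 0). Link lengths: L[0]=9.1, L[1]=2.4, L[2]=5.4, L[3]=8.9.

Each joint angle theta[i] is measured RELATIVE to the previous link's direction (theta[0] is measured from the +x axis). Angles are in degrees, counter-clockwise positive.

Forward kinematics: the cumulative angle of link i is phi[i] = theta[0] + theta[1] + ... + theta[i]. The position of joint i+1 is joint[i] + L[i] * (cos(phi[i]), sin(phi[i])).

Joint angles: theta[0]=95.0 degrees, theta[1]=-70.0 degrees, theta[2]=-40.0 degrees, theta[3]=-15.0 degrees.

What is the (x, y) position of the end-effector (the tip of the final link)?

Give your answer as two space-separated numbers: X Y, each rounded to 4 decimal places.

joint[0] = (0.0000, 0.0000)  (base)
link 0: phi[0] = 95 = 95 deg
  cos(95 deg) = -0.0872, sin(95 deg) = 0.9962
  joint[1] = (0.0000, 0.0000) + 9.1 * (-0.0872, 0.9962) = (0.0000 + -0.7931, 0.0000 + 9.0654) = (-0.7931, 9.0654)
link 1: phi[1] = 95 + -70 = 25 deg
  cos(25 deg) = 0.9063, sin(25 deg) = 0.4226
  joint[2] = (-0.7931, 9.0654) + 2.4 * (0.9063, 0.4226) = (-0.7931 + 2.1751, 9.0654 + 1.0143) = (1.3820, 10.0797)
link 2: phi[2] = 95 + -70 + -40 = -15 deg
  cos(-15 deg) = 0.9659, sin(-15 deg) = -0.2588
  joint[3] = (1.3820, 10.0797) + 5.4 * (0.9659, -0.2588) = (1.3820 + 5.2160, 10.0797 + -1.3976) = (6.5980, 8.6820)
link 3: phi[3] = 95 + -70 + -40 + -15 = -30 deg
  cos(-30 deg) = 0.8660, sin(-30 deg) = -0.5000
  joint[4] = (6.5980, 8.6820) + 8.9 * (0.8660, -0.5000) = (6.5980 + 7.7076, 8.6820 + -4.4500) = (14.3056, 4.2320)
End effector: (14.3056, 4.2320)

Answer: 14.3056 4.2320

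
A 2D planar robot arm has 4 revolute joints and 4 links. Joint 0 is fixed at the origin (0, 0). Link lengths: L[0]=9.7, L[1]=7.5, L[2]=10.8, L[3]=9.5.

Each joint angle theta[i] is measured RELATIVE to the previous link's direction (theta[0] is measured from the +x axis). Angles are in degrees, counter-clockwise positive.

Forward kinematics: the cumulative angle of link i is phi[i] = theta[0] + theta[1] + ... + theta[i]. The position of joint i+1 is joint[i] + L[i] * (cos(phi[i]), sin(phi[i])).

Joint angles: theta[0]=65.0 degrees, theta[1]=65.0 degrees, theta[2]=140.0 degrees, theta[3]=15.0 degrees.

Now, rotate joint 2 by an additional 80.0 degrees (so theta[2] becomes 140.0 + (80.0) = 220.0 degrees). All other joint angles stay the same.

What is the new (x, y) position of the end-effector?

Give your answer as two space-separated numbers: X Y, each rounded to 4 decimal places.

Answer: 19.3783 13.4891

Derivation:
joint[0] = (0.0000, 0.0000)  (base)
link 0: phi[0] = 65 = 65 deg
  cos(65 deg) = 0.4226, sin(65 deg) = 0.9063
  joint[1] = (0.0000, 0.0000) + 9.7 * (0.4226, 0.9063) = (0.0000 + 4.0994, 0.0000 + 8.7912) = (4.0994, 8.7912)
link 1: phi[1] = 65 + 65 = 130 deg
  cos(130 deg) = -0.6428, sin(130 deg) = 0.7660
  joint[2] = (4.0994, 8.7912) + 7.5 * (-0.6428, 0.7660) = (4.0994 + -4.8209, 8.7912 + 5.7453) = (-0.7215, 14.5365)
link 2: phi[2] = 65 + 65 + 220 = 350 deg
  cos(350 deg) = 0.9848, sin(350 deg) = -0.1736
  joint[3] = (-0.7215, 14.5365) + 10.8 * (0.9848, -0.1736) = (-0.7215 + 10.6359, 14.5365 + -1.8754) = (9.9144, 12.6611)
link 3: phi[3] = 65 + 65 + 220 + 15 = 365 deg
  cos(365 deg) = 0.9962, sin(365 deg) = 0.0872
  joint[4] = (9.9144, 12.6611) + 9.5 * (0.9962, 0.0872) = (9.9144 + 9.4638, 12.6611 + 0.8280) = (19.3783, 13.4891)
End effector: (19.3783, 13.4891)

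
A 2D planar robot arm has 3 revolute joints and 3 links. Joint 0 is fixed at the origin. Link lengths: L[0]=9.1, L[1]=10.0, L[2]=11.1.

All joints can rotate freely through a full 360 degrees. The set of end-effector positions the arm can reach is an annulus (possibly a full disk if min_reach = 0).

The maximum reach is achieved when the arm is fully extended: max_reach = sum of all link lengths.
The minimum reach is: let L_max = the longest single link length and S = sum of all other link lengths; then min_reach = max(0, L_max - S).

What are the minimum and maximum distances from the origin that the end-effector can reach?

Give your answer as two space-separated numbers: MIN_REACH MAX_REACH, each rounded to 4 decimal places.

Link lengths: [9.1, 10.0, 11.1]
max_reach = 9.1 + 10 + 11.1 = 30.2
L_max = max([9.1, 10.0, 11.1]) = 11.1
S (sum of others) = 30.2 - 11.1 = 19.1
min_reach = max(0, 11.1 - 19.1) = max(0, -8) = 0

Answer: 0.0000 30.2000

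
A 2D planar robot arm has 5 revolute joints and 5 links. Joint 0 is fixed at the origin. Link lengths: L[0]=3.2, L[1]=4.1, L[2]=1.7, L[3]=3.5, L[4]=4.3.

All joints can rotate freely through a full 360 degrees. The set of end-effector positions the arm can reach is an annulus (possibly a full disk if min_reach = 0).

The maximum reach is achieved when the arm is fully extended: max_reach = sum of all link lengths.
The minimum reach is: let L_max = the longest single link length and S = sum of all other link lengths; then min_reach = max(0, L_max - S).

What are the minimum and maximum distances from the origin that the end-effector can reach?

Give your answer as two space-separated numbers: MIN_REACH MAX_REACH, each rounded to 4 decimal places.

Link lengths: [3.2, 4.1, 1.7, 3.5, 4.3]
max_reach = 3.2 + 4.1 + 1.7 + 3.5 + 4.3 = 16.8
L_max = max([3.2, 4.1, 1.7, 3.5, 4.3]) = 4.3
S (sum of others) = 16.8 - 4.3 = 12.5
min_reach = max(0, 4.3 - 12.5) = max(0, -8.2) = 0

Answer: 0.0000 16.8000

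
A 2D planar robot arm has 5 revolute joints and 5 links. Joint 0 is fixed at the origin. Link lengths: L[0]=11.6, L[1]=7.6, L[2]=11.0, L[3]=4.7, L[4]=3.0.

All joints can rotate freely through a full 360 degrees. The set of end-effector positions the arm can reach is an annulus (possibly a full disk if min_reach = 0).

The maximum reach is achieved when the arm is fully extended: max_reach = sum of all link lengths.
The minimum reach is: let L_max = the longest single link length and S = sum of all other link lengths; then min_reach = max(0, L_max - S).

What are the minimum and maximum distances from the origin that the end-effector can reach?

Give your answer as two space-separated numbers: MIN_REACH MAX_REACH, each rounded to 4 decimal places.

Link lengths: [11.6, 7.6, 11.0, 4.7, 3.0]
max_reach = 11.6 + 7.6 + 11 + 4.7 + 3 = 37.9
L_max = max([11.6, 7.6, 11.0, 4.7, 3.0]) = 11.6
S (sum of others) = 37.9 - 11.6 = 26.3
min_reach = max(0, 11.6 - 26.3) = max(0, -14.7) = 0

Answer: 0.0000 37.9000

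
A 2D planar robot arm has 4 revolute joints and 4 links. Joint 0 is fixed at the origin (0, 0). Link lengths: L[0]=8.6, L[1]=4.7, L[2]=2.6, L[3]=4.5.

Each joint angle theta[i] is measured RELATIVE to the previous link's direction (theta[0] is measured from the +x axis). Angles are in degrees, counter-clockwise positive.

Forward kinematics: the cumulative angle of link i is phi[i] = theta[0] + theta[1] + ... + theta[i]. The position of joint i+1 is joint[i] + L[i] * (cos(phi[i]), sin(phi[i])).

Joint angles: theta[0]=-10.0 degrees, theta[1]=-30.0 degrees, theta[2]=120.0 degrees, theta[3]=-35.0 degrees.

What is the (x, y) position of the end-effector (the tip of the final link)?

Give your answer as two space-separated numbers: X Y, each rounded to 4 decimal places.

Answer: 15.7032 1.2280

Derivation:
joint[0] = (0.0000, 0.0000)  (base)
link 0: phi[0] = -10 = -10 deg
  cos(-10 deg) = 0.9848, sin(-10 deg) = -0.1736
  joint[1] = (0.0000, 0.0000) + 8.6 * (0.9848, -0.1736) = (0.0000 + 8.4693, 0.0000 + -1.4934) = (8.4693, -1.4934)
link 1: phi[1] = -10 + -30 = -40 deg
  cos(-40 deg) = 0.7660, sin(-40 deg) = -0.6428
  joint[2] = (8.4693, -1.4934) + 4.7 * (0.7660, -0.6428) = (8.4693 + 3.6004, -1.4934 + -3.0211) = (12.0698, -4.5145)
link 2: phi[2] = -10 + -30 + 120 = 80 deg
  cos(80 deg) = 0.1736, sin(80 deg) = 0.9848
  joint[3] = (12.0698, -4.5145) + 2.6 * (0.1736, 0.9848) = (12.0698 + 0.4515, -4.5145 + 2.5605) = (12.5212, -1.9540)
link 3: phi[3] = -10 + -30 + 120 + -35 = 45 deg
  cos(45 deg) = 0.7071, sin(45 deg) = 0.7071
  joint[4] = (12.5212, -1.9540) + 4.5 * (0.7071, 0.7071) = (12.5212 + 3.1820, -1.9540 + 3.1820) = (15.7032, 1.2280)
End effector: (15.7032, 1.2280)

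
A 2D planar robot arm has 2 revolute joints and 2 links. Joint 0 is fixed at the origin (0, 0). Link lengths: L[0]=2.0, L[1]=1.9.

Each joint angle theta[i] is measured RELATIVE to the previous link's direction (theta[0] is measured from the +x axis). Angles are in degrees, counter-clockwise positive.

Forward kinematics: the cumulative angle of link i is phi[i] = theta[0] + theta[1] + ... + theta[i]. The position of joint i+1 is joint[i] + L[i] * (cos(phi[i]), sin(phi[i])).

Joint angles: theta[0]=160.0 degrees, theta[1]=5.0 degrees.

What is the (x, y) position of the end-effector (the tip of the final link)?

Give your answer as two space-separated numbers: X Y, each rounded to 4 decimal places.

Answer: -3.7146 1.1758

Derivation:
joint[0] = (0.0000, 0.0000)  (base)
link 0: phi[0] = 160 = 160 deg
  cos(160 deg) = -0.9397, sin(160 deg) = 0.3420
  joint[1] = (0.0000, 0.0000) + 2 * (-0.9397, 0.3420) = (0.0000 + -1.8794, 0.0000 + 0.6840) = (-1.8794, 0.6840)
link 1: phi[1] = 160 + 5 = 165 deg
  cos(165 deg) = -0.9659, sin(165 deg) = 0.2588
  joint[2] = (-1.8794, 0.6840) + 1.9 * (-0.9659, 0.2588) = (-1.8794 + -1.8353, 0.6840 + 0.4918) = (-3.7146, 1.1758)
End effector: (-3.7146, 1.1758)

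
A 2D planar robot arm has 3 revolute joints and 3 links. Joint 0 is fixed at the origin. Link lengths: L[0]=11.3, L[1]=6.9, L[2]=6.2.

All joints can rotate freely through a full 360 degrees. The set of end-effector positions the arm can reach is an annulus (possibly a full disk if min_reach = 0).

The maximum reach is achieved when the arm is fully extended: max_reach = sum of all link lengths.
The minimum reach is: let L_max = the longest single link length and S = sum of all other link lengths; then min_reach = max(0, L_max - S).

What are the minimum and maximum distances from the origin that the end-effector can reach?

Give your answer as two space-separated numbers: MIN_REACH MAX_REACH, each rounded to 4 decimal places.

Link lengths: [11.3, 6.9, 6.2]
max_reach = 11.3 + 6.9 + 6.2 = 24.4
L_max = max([11.3, 6.9, 6.2]) = 11.3
S (sum of others) = 24.4 - 11.3 = 13.1
min_reach = max(0, 11.3 - 13.1) = max(0, -1.8) = 0

Answer: 0.0000 24.4000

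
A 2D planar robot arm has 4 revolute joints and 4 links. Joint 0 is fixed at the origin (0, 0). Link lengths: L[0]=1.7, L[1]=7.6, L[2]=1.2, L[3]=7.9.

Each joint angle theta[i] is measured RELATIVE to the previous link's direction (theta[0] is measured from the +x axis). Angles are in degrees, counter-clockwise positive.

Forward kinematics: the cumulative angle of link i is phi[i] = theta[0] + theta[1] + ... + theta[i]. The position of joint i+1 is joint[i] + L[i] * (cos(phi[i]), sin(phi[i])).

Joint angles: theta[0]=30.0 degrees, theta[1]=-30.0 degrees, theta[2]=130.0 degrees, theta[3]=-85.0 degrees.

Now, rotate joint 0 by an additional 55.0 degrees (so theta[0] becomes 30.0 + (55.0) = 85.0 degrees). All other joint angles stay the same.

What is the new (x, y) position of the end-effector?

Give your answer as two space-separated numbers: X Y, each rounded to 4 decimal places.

Answer: 1.9401 15.5945

Derivation:
joint[0] = (0.0000, 0.0000)  (base)
link 0: phi[0] = 85 = 85 deg
  cos(85 deg) = 0.0872, sin(85 deg) = 0.9962
  joint[1] = (0.0000, 0.0000) + 1.7 * (0.0872, 0.9962) = (0.0000 + 0.1482, 0.0000 + 1.6935) = (0.1482, 1.6935)
link 1: phi[1] = 85 + -30 = 55 deg
  cos(55 deg) = 0.5736, sin(55 deg) = 0.8192
  joint[2] = (0.1482, 1.6935) + 7.6 * (0.5736, 0.8192) = (0.1482 + 4.3592, 1.6935 + 6.2256) = (4.5073, 7.9191)
link 2: phi[2] = 85 + -30 + 130 = 185 deg
  cos(185 deg) = -0.9962, sin(185 deg) = -0.0872
  joint[3] = (4.5073, 7.9191) + 1.2 * (-0.9962, -0.0872) = (4.5073 + -1.1954, 7.9191 + -0.1046) = (3.3119, 7.8145)
link 3: phi[3] = 85 + -30 + 130 + -85 = 100 deg
  cos(100 deg) = -0.1736, sin(100 deg) = 0.9848
  joint[4] = (3.3119, 7.8145) + 7.9 * (-0.1736, 0.9848) = (3.3119 + -1.3718, 7.8145 + 7.7800) = (1.9401, 15.5945)
End effector: (1.9401, 15.5945)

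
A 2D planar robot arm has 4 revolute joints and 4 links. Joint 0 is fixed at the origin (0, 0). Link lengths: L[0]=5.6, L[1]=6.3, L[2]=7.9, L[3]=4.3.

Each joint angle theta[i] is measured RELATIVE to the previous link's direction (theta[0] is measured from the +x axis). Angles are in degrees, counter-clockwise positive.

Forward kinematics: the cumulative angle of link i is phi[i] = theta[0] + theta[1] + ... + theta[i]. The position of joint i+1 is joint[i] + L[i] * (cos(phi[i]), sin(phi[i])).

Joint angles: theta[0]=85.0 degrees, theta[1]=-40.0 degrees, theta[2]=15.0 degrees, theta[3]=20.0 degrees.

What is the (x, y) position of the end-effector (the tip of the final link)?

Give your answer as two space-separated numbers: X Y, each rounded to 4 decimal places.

Answer: 9.6395 21.1097

Derivation:
joint[0] = (0.0000, 0.0000)  (base)
link 0: phi[0] = 85 = 85 deg
  cos(85 deg) = 0.0872, sin(85 deg) = 0.9962
  joint[1] = (0.0000, 0.0000) + 5.6 * (0.0872, 0.9962) = (0.0000 + 0.4881, 0.0000 + 5.5787) = (0.4881, 5.5787)
link 1: phi[1] = 85 + -40 = 45 deg
  cos(45 deg) = 0.7071, sin(45 deg) = 0.7071
  joint[2] = (0.4881, 5.5787) + 6.3 * (0.7071, 0.7071) = (0.4881 + 4.4548, 5.5787 + 4.4548) = (4.9428, 10.0335)
link 2: phi[2] = 85 + -40 + 15 = 60 deg
  cos(60 deg) = 0.5000, sin(60 deg) = 0.8660
  joint[3] = (4.9428, 10.0335) + 7.9 * (0.5000, 0.8660) = (4.9428 + 3.9500, 10.0335 + 6.8416) = (8.8928, 16.8751)
link 3: phi[3] = 85 + -40 + 15 + 20 = 80 deg
  cos(80 deg) = 0.1736, sin(80 deg) = 0.9848
  joint[4] = (8.8928, 16.8751) + 4.3 * (0.1736, 0.9848) = (8.8928 + 0.7467, 16.8751 + 4.2347) = (9.6395, 21.1097)
End effector: (9.6395, 21.1097)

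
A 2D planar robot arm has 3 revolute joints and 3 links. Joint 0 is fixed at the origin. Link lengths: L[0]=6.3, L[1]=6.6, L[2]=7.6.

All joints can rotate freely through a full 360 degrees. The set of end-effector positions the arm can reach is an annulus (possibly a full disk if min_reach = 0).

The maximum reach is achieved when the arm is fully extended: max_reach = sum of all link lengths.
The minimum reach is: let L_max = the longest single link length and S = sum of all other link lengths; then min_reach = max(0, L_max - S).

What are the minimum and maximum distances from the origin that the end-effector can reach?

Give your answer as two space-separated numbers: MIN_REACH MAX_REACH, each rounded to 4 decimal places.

Link lengths: [6.3, 6.6, 7.6]
max_reach = 6.3 + 6.6 + 7.6 = 20.5
L_max = max([6.3, 6.6, 7.6]) = 7.6
S (sum of others) = 20.5 - 7.6 = 12.9
min_reach = max(0, 7.6 - 12.9) = max(0, -5.3) = 0

Answer: 0.0000 20.5000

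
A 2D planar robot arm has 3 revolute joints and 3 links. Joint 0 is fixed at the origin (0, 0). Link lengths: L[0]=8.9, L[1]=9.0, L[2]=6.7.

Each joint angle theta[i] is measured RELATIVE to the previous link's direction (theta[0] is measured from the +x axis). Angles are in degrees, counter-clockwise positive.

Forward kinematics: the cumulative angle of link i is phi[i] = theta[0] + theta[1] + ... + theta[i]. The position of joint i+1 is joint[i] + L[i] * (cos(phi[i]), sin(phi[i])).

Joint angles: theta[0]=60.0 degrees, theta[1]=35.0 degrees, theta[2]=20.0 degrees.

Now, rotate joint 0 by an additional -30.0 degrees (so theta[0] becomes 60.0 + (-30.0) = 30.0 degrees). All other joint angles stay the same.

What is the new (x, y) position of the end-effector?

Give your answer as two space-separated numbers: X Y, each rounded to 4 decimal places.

Answer: 12.0951 19.2813

Derivation:
joint[0] = (0.0000, 0.0000)  (base)
link 0: phi[0] = 30 = 30 deg
  cos(30 deg) = 0.8660, sin(30 deg) = 0.5000
  joint[1] = (0.0000, 0.0000) + 8.9 * (0.8660, 0.5000) = (0.0000 + 7.7076, 0.0000 + 4.4500) = (7.7076, 4.4500)
link 1: phi[1] = 30 + 35 = 65 deg
  cos(65 deg) = 0.4226, sin(65 deg) = 0.9063
  joint[2] = (7.7076, 4.4500) + 9 * (0.4226, 0.9063) = (7.7076 + 3.8036, 4.4500 + 8.1568) = (11.5112, 12.6068)
link 2: phi[2] = 30 + 35 + 20 = 85 deg
  cos(85 deg) = 0.0872, sin(85 deg) = 0.9962
  joint[3] = (11.5112, 12.6068) + 6.7 * (0.0872, 0.9962) = (11.5112 + 0.5839, 12.6068 + 6.6745) = (12.0951, 19.2813)
End effector: (12.0951, 19.2813)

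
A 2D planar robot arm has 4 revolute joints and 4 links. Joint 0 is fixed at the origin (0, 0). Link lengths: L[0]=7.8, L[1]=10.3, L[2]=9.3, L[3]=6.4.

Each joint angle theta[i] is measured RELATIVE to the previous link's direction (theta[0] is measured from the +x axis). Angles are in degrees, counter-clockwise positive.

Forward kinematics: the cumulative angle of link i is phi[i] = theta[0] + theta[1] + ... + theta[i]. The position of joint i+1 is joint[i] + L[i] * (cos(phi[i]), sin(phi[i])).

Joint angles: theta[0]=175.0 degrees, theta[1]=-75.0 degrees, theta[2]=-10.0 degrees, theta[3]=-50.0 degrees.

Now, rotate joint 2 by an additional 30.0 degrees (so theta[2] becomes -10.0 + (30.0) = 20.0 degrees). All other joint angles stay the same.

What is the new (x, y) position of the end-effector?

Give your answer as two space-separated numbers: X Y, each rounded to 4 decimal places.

Answer: -12.0200 24.8914

Derivation:
joint[0] = (0.0000, 0.0000)  (base)
link 0: phi[0] = 175 = 175 deg
  cos(175 deg) = -0.9962, sin(175 deg) = 0.0872
  joint[1] = (0.0000, 0.0000) + 7.8 * (-0.9962, 0.0872) = (0.0000 + -7.7703, 0.0000 + 0.6798) = (-7.7703, 0.6798)
link 1: phi[1] = 175 + -75 = 100 deg
  cos(100 deg) = -0.1736, sin(100 deg) = 0.9848
  joint[2] = (-7.7703, 0.6798) + 10.3 * (-0.1736, 0.9848) = (-7.7703 + -1.7886, 0.6798 + 10.1435) = (-9.5589, 10.8233)
link 2: phi[2] = 175 + -75 + 20 = 120 deg
  cos(120 deg) = -0.5000, sin(120 deg) = 0.8660
  joint[3] = (-9.5589, 10.8233) + 9.3 * (-0.5000, 0.8660) = (-9.5589 + -4.6500, 10.8233 + 8.0540) = (-14.2089, 18.8774)
link 3: phi[3] = 175 + -75 + 20 + -50 = 70 deg
  cos(70 deg) = 0.3420, sin(70 deg) = 0.9397
  joint[4] = (-14.2089, 18.8774) + 6.4 * (0.3420, 0.9397) = (-14.2089 + 2.1889, 18.8774 + 6.0140) = (-12.0200, 24.8914)
End effector: (-12.0200, 24.8914)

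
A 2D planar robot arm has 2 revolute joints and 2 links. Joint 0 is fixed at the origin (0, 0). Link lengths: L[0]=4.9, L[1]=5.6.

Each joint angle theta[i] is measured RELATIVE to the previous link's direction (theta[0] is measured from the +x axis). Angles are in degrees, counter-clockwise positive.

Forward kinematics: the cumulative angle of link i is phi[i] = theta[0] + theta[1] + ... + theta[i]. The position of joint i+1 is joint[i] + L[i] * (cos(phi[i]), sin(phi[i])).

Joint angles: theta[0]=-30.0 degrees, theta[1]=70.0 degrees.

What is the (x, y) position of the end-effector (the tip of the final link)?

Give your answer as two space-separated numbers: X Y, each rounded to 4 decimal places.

joint[0] = (0.0000, 0.0000)  (base)
link 0: phi[0] = -30 = -30 deg
  cos(-30 deg) = 0.8660, sin(-30 deg) = -0.5000
  joint[1] = (0.0000, 0.0000) + 4.9 * (0.8660, -0.5000) = (0.0000 + 4.2435, 0.0000 + -2.4500) = (4.2435, -2.4500)
link 1: phi[1] = -30 + 70 = 40 deg
  cos(40 deg) = 0.7660, sin(40 deg) = 0.6428
  joint[2] = (4.2435, -2.4500) + 5.6 * (0.7660, 0.6428) = (4.2435 + 4.2898, -2.4500 + 3.5996) = (8.5334, 1.1496)
End effector: (8.5334, 1.1496)

Answer: 8.5334 1.1496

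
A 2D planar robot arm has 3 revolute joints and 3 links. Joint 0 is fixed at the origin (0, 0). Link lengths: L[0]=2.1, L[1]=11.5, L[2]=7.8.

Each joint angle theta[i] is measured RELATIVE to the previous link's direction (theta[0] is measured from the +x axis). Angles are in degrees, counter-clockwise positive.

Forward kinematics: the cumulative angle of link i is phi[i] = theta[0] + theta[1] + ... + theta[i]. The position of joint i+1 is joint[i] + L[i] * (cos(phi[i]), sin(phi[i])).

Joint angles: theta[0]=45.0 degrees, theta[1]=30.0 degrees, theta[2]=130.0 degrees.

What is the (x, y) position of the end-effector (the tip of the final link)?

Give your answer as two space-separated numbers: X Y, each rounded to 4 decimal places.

Answer: -2.6079 9.2966

Derivation:
joint[0] = (0.0000, 0.0000)  (base)
link 0: phi[0] = 45 = 45 deg
  cos(45 deg) = 0.7071, sin(45 deg) = 0.7071
  joint[1] = (0.0000, 0.0000) + 2.1 * (0.7071, 0.7071) = (0.0000 + 1.4849, 0.0000 + 1.4849) = (1.4849, 1.4849)
link 1: phi[1] = 45 + 30 = 75 deg
  cos(75 deg) = 0.2588, sin(75 deg) = 0.9659
  joint[2] = (1.4849, 1.4849) + 11.5 * (0.2588, 0.9659) = (1.4849 + 2.9764, 1.4849 + 11.1081) = (4.4613, 12.5931)
link 2: phi[2] = 45 + 30 + 130 = 205 deg
  cos(205 deg) = -0.9063, sin(205 deg) = -0.4226
  joint[3] = (4.4613, 12.5931) + 7.8 * (-0.9063, -0.4226) = (4.4613 + -7.0692, 12.5931 + -3.2964) = (-2.6079, 9.2966)
End effector: (-2.6079, 9.2966)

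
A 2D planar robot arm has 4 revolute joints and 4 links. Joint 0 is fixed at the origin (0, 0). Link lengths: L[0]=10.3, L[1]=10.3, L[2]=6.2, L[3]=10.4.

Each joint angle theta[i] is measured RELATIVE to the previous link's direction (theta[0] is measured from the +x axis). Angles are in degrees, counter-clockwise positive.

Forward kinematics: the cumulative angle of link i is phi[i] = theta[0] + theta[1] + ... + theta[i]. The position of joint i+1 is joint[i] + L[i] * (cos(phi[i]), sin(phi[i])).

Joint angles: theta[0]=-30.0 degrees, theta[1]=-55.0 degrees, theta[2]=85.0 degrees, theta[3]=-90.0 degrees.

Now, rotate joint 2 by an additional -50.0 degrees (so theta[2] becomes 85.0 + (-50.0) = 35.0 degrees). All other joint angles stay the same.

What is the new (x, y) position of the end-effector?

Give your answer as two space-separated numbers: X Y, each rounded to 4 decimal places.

Answer: 5.8362 -26.8453

Derivation:
joint[0] = (0.0000, 0.0000)  (base)
link 0: phi[0] = -30 = -30 deg
  cos(-30 deg) = 0.8660, sin(-30 deg) = -0.5000
  joint[1] = (0.0000, 0.0000) + 10.3 * (0.8660, -0.5000) = (0.0000 + 8.9201, 0.0000 + -5.1500) = (8.9201, -5.1500)
link 1: phi[1] = -30 + -55 = -85 deg
  cos(-85 deg) = 0.0872, sin(-85 deg) = -0.9962
  joint[2] = (8.9201, -5.1500) + 10.3 * (0.0872, -0.9962) = (8.9201 + 0.8977, -5.1500 + -10.2608) = (9.8178, -15.4108)
link 2: phi[2] = -30 + -55 + 35 = -50 deg
  cos(-50 deg) = 0.6428, sin(-50 deg) = -0.7660
  joint[3] = (9.8178, -15.4108) + 6.2 * (0.6428, -0.7660) = (9.8178 + 3.9853, -15.4108 + -4.7495) = (13.8030, -20.1603)
link 3: phi[3] = -30 + -55 + 35 + -90 = -140 deg
  cos(-140 deg) = -0.7660, sin(-140 deg) = -0.6428
  joint[4] = (13.8030, -20.1603) + 10.4 * (-0.7660, -0.6428) = (13.8030 + -7.9669, -20.1603 + -6.6850) = (5.8362, -26.8453)
End effector: (5.8362, -26.8453)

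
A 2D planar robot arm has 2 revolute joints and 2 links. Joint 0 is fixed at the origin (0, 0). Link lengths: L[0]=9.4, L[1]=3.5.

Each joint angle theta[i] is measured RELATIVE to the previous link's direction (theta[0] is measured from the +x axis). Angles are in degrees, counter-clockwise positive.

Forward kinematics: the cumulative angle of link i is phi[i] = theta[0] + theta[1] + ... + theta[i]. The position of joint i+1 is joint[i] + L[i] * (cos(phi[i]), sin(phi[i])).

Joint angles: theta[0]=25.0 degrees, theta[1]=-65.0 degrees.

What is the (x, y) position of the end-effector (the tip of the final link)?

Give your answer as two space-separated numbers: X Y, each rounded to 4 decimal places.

joint[0] = (0.0000, 0.0000)  (base)
link 0: phi[0] = 25 = 25 deg
  cos(25 deg) = 0.9063, sin(25 deg) = 0.4226
  joint[1] = (0.0000, 0.0000) + 9.4 * (0.9063, 0.4226) = (0.0000 + 8.5193, 0.0000 + 3.9726) = (8.5193, 3.9726)
link 1: phi[1] = 25 + -65 = -40 deg
  cos(-40 deg) = 0.7660, sin(-40 deg) = -0.6428
  joint[2] = (8.5193, 3.9726) + 3.5 * (0.7660, -0.6428) = (8.5193 + 2.6812, 3.9726 + -2.2498) = (11.2004, 1.7229)
End effector: (11.2004, 1.7229)

Answer: 11.2004 1.7229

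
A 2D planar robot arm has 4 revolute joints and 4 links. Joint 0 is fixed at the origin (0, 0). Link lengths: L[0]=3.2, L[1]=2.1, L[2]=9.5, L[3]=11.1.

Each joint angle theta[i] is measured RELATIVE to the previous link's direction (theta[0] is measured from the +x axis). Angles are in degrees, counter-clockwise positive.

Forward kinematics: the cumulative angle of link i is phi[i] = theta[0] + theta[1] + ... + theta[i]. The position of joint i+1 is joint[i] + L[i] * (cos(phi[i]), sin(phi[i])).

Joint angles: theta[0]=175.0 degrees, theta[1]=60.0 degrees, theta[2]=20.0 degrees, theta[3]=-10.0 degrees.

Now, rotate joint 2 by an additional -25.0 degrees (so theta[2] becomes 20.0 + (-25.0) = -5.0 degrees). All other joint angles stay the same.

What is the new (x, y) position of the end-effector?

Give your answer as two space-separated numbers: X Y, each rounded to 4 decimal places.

Answer: -19.0019 -15.8537

Derivation:
joint[0] = (0.0000, 0.0000)  (base)
link 0: phi[0] = 175 = 175 deg
  cos(175 deg) = -0.9962, sin(175 deg) = 0.0872
  joint[1] = (0.0000, 0.0000) + 3.2 * (-0.9962, 0.0872) = (0.0000 + -3.1878, 0.0000 + 0.2789) = (-3.1878, 0.2789)
link 1: phi[1] = 175 + 60 = 235 deg
  cos(235 deg) = -0.5736, sin(235 deg) = -0.8192
  joint[2] = (-3.1878, 0.2789) + 2.1 * (-0.5736, -0.8192) = (-3.1878 + -1.2045, 0.2789 + -1.7202) = (-4.3923, -1.4413)
link 2: phi[2] = 175 + 60 + -5 = 230 deg
  cos(230 deg) = -0.6428, sin(230 deg) = -0.7660
  joint[3] = (-4.3923, -1.4413) + 9.5 * (-0.6428, -0.7660) = (-4.3923 + -6.1065, -1.4413 + -7.2774) = (-10.4988, -8.7187)
link 3: phi[3] = 175 + 60 + -5 + -10 = 220 deg
  cos(220 deg) = -0.7660, sin(220 deg) = -0.6428
  joint[4] = (-10.4988, -8.7187) + 11.1 * (-0.7660, -0.6428) = (-10.4988 + -8.5031, -8.7187 + -7.1349) = (-19.0019, -15.8537)
End effector: (-19.0019, -15.8537)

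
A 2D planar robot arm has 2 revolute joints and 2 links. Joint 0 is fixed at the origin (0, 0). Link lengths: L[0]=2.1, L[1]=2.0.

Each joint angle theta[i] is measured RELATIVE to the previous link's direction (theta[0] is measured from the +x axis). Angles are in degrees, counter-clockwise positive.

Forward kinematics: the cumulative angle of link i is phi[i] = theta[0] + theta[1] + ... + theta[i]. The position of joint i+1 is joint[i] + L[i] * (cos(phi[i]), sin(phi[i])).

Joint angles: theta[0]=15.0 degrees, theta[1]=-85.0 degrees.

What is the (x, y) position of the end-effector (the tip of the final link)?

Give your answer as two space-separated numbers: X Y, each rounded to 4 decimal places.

Answer: 2.7125 -1.3359

Derivation:
joint[0] = (0.0000, 0.0000)  (base)
link 0: phi[0] = 15 = 15 deg
  cos(15 deg) = 0.9659, sin(15 deg) = 0.2588
  joint[1] = (0.0000, 0.0000) + 2.1 * (0.9659, 0.2588) = (0.0000 + 2.0284, 0.0000 + 0.5435) = (2.0284, 0.5435)
link 1: phi[1] = 15 + -85 = -70 deg
  cos(-70 deg) = 0.3420, sin(-70 deg) = -0.9397
  joint[2] = (2.0284, 0.5435) + 2 * (0.3420, -0.9397) = (2.0284 + 0.6840, 0.5435 + -1.8794) = (2.7125, -1.3359)
End effector: (2.7125, -1.3359)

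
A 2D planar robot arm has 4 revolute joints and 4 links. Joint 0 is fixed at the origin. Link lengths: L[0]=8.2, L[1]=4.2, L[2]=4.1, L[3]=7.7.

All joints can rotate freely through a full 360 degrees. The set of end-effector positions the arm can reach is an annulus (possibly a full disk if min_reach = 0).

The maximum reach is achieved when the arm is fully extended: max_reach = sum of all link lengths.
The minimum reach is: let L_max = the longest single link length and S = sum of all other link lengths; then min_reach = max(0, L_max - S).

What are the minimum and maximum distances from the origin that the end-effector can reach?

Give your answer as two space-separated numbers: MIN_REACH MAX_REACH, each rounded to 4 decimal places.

Answer: 0.0000 24.2000

Derivation:
Link lengths: [8.2, 4.2, 4.1, 7.7]
max_reach = 8.2 + 4.2 + 4.1 + 7.7 = 24.2
L_max = max([8.2, 4.2, 4.1, 7.7]) = 8.2
S (sum of others) = 24.2 - 8.2 = 16
min_reach = max(0, 8.2 - 16) = max(0, -7.8) = 0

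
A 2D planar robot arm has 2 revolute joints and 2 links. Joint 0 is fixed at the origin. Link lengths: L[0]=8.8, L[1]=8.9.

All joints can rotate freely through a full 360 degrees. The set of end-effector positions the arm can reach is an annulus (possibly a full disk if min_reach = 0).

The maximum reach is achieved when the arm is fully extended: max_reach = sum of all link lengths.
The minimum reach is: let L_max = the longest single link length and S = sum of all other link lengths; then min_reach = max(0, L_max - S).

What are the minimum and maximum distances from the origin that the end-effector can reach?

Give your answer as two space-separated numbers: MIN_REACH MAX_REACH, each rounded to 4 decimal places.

Answer: 0.1000 17.7000

Derivation:
Link lengths: [8.8, 8.9]
max_reach = 8.8 + 8.9 = 17.7
L_max = max([8.8, 8.9]) = 8.9
S (sum of others) = 17.7 - 8.9 = 8.8
min_reach = max(0, 8.9 - 8.8) = max(0, 0.1) = 0.1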